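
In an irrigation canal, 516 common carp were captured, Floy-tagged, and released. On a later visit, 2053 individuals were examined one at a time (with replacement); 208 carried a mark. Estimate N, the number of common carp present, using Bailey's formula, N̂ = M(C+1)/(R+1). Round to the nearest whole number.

N ≈ 5071

N̂ = 516·(2053+1)/(208+1) = 516·2054/209 = 1059864/209 ≈ 5071.1 → 5071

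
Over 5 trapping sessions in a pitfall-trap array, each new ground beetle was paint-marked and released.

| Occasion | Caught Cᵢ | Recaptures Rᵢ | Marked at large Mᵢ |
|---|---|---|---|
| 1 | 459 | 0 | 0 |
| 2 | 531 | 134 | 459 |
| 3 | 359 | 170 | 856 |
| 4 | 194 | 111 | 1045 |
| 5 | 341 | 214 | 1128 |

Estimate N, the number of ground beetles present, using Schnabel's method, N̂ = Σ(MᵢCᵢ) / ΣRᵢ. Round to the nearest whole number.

N ≈ 1810

Σ MᵢCᵢ = 0·459 + 459·531 + 856·359 + 1045·194 + 1128·341 = 0 + 243729 + 307304 + 202730 + 384648 = 1138411
Σ Rᵢ = 0 + 134 + 170 + 111 + 214 = 629
N̂ = 1138411 / 629 ≈ 1809.9 → 1810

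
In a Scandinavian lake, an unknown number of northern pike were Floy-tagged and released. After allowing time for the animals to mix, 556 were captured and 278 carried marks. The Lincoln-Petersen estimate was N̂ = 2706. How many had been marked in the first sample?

M = 1353

From N = M·C/R: M = N·R / C = 2706·278 / 556 = 752268 / 556 = 1353.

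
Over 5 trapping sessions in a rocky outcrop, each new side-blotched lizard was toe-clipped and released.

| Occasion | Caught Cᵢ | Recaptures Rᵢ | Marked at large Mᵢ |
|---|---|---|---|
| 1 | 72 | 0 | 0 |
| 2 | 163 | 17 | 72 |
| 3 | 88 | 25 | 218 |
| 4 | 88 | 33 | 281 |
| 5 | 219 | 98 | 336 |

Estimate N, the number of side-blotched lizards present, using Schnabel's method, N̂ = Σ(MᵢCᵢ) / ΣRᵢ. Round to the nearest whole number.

N ≈ 747

Σ MᵢCᵢ = 0·72 + 72·163 + 218·88 + 281·88 + 336·219 = 0 + 11736 + 19184 + 24728 + 73584 = 129232
Σ Rᵢ = 0 + 17 + 25 + 33 + 98 = 173
N̂ = 129232 / 173 ≈ 747.0 → 747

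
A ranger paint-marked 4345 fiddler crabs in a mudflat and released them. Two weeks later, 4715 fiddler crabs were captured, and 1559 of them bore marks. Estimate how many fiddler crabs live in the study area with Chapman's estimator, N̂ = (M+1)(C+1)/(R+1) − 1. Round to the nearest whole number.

N̂ = (4345+1)(4715+1)/(1559+1) − 1 = 4346·4716/1560 − 1
= 20495736/1560 − 1 ≈ 13138.3 − 1 ≈ 13137.3 → 13137

N ≈ 13,137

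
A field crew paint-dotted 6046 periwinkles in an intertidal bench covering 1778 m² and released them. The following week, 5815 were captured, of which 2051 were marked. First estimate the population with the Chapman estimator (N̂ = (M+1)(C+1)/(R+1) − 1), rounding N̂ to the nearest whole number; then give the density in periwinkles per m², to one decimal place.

N̂ = 6047·5816/2052 − 1 = 35169352/2052 − 1 ≈ 17138.1 → 17138
Density = N̂ / area = 17138 / 1778 ≈ 9.64 → 9.6 per m²

density ≈ 9.6 periwinkles per m²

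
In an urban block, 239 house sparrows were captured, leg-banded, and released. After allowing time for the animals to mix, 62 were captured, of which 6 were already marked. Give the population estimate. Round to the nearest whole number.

N ≈ 2470

N = (239 × 62) / 6 = 14818 / 6 ≈ 2469.7 → 2470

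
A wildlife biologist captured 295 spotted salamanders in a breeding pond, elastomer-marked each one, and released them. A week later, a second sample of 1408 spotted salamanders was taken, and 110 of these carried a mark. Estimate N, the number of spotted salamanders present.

N = 3776

The marked fraction in the recapture sample should equal the marked fraction in the population: 110/1408 = 295/N.
N = (295 × 1408) / 110 = 415360 / 110 = 3776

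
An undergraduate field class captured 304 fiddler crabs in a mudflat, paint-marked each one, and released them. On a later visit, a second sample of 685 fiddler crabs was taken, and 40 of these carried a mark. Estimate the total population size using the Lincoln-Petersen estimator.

If marked individuals mix randomly, R/C ≈ M/N, giving N ≈ M·C/R.
N = (304 × 685) / 40 = 208240 / 40 = 5206

N = 5206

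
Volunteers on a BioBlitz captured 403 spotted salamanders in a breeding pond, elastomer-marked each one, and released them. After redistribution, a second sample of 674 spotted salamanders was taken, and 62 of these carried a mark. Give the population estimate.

N = 4381

If marked individuals mix randomly, R/C ≈ M/N, giving N ≈ M·C/R.
N = (403 × 674) / 62 = 271622 / 62 = 4381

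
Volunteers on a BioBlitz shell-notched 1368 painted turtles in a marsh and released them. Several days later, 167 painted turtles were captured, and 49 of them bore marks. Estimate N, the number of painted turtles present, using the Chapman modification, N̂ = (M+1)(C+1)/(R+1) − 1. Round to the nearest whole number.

N ≈ 4599

N̂ = (1368+1)(167+1)/(49+1) − 1 = 1369·168/50 − 1
= 229992/50 − 1 ≈ 4599.8 − 1 ≈ 4598.8 → 4599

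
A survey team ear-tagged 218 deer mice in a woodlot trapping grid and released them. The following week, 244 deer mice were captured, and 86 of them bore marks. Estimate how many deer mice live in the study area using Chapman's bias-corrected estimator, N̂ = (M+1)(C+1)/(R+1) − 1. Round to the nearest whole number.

N̂ = (218+1)(244+1)/(86+1) − 1 = 219·245/87 − 1
= 53655/87 − 1 ≈ 616.7 − 1 ≈ 615.7 → 616

N ≈ 616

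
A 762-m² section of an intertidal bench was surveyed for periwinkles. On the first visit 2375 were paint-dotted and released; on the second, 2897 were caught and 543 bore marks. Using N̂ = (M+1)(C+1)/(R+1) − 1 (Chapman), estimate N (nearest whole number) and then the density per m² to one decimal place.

N̂ = 2376·2898/544 − 1 = 6885648/544 − 1 ≈ 12656.4 → 12656
Density = N̂ / area = 12656 / 762 ≈ 16.61 → 16.6 per m²

density ≈ 16.6 periwinkles per m²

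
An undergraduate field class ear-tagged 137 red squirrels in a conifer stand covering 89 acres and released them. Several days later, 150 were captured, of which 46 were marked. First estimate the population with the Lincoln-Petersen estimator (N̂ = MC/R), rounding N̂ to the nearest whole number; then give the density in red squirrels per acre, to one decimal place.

density ≈ 5.0 red squirrels per acre

N̂ = 137·150/46 = 20550/46 ≈ 446.7 → 447
Density = N̂ / area = 447 / 89 ≈ 5.02 → 5.0 per acre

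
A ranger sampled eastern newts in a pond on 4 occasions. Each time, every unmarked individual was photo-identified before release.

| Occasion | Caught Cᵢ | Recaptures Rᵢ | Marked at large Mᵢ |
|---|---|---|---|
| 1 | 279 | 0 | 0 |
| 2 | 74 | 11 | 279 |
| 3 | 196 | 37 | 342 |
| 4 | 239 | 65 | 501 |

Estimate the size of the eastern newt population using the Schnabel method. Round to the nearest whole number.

Σ MᵢCᵢ = 0·279 + 279·74 + 342·196 + 501·239 = 0 + 20646 + 67032 + 119739 = 207417
Σ Rᵢ = 0 + 11 + 37 + 65 = 113
N̂ = 207417 / 113 ≈ 1835.5 → 1836

N ≈ 1836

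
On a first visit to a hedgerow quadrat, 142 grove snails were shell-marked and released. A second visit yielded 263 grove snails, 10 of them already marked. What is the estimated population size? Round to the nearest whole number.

N ≈ 3735

If marked individuals mix randomly, R/C ≈ M/N, giving N ≈ M·C/R.
N = (142 × 263) / 10 = 37346 / 10 ≈ 3734.6 → 3735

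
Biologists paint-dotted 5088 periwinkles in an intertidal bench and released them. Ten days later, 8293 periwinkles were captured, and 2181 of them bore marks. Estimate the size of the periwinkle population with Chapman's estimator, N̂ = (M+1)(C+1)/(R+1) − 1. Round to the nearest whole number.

N̂ = (5088+1)(8293+1)/(2181+1) − 1 = 5089·8294/2182 − 1
= 42208166/2182 − 1 ≈ 19343.8 − 1 ≈ 19342.8 → 19343

N ≈ 19,343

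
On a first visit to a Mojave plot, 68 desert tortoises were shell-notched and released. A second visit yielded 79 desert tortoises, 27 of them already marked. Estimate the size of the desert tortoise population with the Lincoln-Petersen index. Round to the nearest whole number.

N ≈ 199

The marked fraction in the recapture sample should equal the marked fraction in the population: 27/79 = 68/N.
N = (68 × 79) / 27 = 5372 / 27 ≈ 199.0 → 199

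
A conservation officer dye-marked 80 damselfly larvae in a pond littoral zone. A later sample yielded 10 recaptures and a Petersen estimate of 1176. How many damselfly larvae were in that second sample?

From N = M·C/R: C = N·R / M = 1176·10 / 80 = 11760 / 80 = 147.

C = 147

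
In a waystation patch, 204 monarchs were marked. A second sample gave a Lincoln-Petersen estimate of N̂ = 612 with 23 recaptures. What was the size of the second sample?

C = 69

From N = M·C/R: C = N·R / M = 612·23 / 204 = 14076 / 204 = 69.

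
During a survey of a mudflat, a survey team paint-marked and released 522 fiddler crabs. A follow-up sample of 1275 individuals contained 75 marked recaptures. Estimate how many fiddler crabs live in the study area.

N = 8874

N = (522 × 1275) / 75 = 665550 / 75 = 8874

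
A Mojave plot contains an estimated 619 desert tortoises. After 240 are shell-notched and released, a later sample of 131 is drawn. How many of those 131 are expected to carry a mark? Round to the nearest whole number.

Expected recaptures E[R] = M·C / N.
E[R] = 240 × 131 / 619 = 31440 / 619 ≈ 50.8 → 51

expected recaptures ≈ 51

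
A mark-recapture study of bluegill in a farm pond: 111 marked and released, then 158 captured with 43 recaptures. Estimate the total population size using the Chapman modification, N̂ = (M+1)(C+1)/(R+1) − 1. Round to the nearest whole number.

N̂ = (111+1)(158+1)/(43+1) − 1 = 112·159/44 − 1
= 17808/44 − 1 ≈ 404.7 − 1 ≈ 403.7 → 404

N ≈ 404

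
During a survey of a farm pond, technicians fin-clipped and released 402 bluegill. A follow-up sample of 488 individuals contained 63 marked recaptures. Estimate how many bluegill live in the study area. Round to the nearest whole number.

N ≈ 3114

N = (402 × 488) / 63 = 196176 / 63 ≈ 3113.9 → 3114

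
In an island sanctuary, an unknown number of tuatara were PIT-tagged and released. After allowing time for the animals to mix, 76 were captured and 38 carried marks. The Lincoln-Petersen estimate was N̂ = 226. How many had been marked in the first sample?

From N = M·C/R: M = N·R / C = 226·38 / 76 = 8588 / 76 = 113.

M = 113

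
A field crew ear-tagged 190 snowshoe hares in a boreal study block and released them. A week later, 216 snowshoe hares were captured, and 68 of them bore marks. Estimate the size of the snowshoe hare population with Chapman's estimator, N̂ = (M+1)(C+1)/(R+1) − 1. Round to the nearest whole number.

N̂ = (190+1)(216+1)/(68+1) − 1 = 191·217/69 − 1
= 41447/69 − 1 ≈ 600.7 − 1 ≈ 599.7 → 600

N ≈ 600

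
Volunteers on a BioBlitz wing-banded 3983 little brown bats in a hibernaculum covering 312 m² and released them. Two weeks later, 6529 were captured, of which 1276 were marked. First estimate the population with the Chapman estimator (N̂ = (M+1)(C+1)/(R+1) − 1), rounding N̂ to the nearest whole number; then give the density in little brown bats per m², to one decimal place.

N̂ = 3984·6530/1277 − 1 = 26015520/1277 − 1 ≈ 20371.4 → 20371
Density = N̂ / area = 20371 / 312 ≈ 65.29 → 65.3 per m²

density ≈ 65.3 little brown bats per m²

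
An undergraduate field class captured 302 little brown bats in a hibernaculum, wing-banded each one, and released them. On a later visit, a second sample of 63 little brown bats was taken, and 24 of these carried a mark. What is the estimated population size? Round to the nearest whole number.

N = (302 × 63) / 24 = 19026 / 24 ≈ 792.8 → 793

N ≈ 793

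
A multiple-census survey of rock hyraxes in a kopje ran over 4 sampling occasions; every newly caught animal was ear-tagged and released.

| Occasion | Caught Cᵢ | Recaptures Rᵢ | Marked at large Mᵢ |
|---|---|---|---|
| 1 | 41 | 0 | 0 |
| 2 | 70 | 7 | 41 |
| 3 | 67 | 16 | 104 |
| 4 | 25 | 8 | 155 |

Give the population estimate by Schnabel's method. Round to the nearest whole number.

N ≈ 442

Σ MᵢCᵢ = 0·41 + 41·70 + 104·67 + 155·25 = 0 + 2870 + 6968 + 3875 = 13713
Σ Rᵢ = 0 + 7 + 16 + 8 = 31
N̂ = 13713 / 31 ≈ 442.4 → 442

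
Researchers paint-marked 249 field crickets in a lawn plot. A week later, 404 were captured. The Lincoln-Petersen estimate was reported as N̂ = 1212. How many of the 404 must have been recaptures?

R = 83

From N = M·C/R: R = M·C / N = 249·404 / 1212 = 100596 / 1212 = 83.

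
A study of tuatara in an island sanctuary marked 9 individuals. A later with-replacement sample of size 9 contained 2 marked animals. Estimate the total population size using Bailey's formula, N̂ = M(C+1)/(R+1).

N = 30

N̂ = 9·(9+1)/(2+1) = 9·10/3 = 90/3 = 30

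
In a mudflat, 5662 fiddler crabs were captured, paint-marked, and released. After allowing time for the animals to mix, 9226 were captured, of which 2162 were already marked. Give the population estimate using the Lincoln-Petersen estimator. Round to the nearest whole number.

If marked individuals mix randomly, R/C ≈ M/N, giving N ≈ M·C/R.
N = (5662 × 9226) / 2162 = 52237612 / 2162 ≈ 24161.7 → 24162

N ≈ 24,162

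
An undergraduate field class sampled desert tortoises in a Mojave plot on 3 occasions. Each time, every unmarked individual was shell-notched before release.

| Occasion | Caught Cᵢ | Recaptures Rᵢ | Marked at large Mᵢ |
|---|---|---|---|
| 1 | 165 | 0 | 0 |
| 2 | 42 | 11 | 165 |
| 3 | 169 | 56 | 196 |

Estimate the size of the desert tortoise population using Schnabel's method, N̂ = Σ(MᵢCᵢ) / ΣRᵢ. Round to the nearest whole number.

Σ MᵢCᵢ = 0·165 + 165·42 + 196·169 = 0 + 6930 + 33124 = 40054
Σ Rᵢ = 0 + 11 + 56 = 67
N̂ = 40054 / 67 ≈ 597.8 → 598

N ≈ 598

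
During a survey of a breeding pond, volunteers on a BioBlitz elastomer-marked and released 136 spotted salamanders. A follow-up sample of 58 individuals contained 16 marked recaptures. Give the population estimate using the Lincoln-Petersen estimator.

N = (136 × 58) / 16 = 7888 / 16 = 493

N = 493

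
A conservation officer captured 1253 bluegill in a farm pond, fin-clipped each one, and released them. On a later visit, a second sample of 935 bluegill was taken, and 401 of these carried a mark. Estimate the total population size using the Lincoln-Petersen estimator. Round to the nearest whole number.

N = (1253 × 935) / 401 = 1171555 / 401 ≈ 2921.6 → 2922

N ≈ 2922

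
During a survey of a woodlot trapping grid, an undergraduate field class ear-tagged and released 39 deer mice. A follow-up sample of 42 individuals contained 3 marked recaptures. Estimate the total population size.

Lincoln-Petersen assumes M/N = R/C, so N = M·C / R.
N = (39 × 42) / 3 = 1638 / 3 = 546

N = 546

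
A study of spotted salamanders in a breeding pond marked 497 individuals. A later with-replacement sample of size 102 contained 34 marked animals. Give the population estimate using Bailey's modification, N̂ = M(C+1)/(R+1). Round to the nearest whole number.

N̂ = 497·(102+1)/(34+1) = 497·103/35 = 51191/35 ≈ 1462.6 → 1463

N ≈ 1463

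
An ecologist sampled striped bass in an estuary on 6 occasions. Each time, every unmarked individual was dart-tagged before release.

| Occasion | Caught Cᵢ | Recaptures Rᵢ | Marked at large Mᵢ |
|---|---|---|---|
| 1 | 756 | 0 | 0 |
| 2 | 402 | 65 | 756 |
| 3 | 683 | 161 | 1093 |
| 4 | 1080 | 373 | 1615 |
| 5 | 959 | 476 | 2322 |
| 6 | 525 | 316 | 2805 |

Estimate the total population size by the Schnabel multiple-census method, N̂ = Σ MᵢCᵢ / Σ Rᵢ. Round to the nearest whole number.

N ≈ 4669

Σ MᵢCᵢ = 0·756 + 756·402 + 1093·683 + 1615·1080 + 2322·959 + 2805·525 = 0 + 303912 + 746519 + 1744200 + 2226798 + 1472625 = 6494054
Σ Rᵢ = 0 + 65 + 161 + 373 + 476 + 316 = 1391
N̂ = 6494054 / 1391 ≈ 4668.6 → 4669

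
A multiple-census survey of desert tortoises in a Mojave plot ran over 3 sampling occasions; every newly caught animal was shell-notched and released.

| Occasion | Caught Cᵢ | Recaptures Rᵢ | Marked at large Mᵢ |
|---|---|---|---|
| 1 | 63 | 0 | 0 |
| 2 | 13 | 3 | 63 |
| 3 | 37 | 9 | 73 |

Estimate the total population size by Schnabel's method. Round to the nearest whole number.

N ≈ 293

Σ MᵢCᵢ = 0·63 + 63·13 + 73·37 = 0 + 819 + 2701 = 3520
Σ Rᵢ = 0 + 3 + 9 = 12
N̂ = 3520 / 12 ≈ 293.3 → 293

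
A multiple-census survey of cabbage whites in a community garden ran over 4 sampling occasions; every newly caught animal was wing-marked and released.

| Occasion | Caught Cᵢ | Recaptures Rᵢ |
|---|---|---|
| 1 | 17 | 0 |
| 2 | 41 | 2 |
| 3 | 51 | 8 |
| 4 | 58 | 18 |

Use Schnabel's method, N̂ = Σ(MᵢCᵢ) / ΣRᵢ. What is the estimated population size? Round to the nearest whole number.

Marked at large before each occasion: Mᵢ = Σⱼ<ᵢ (Cⱼ − Rⱼ) → M1=0, M2=17, M3=56, M4=99
Σ MᵢCᵢ = 0·17 + 17·41 + 56·51 + 99·58 = 0 + 697 + 2856 + 5742 = 9295
Σ Rᵢ = 0 + 2 + 8 + 18 = 28
N̂ = 9295 / 28 ≈ 332.0 → 332

N ≈ 332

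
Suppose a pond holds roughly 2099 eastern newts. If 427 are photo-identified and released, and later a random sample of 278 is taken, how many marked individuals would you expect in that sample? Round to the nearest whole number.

Expected recaptures E[R] = M·C / N.
E[R] = 427 × 278 / 2099 = 118706 / 2099 ≈ 56.6 → 57

expected recaptures ≈ 57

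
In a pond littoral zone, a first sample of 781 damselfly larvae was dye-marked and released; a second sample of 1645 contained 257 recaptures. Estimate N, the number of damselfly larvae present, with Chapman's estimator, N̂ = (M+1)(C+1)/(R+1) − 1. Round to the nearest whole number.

N̂ = (781+1)(1645+1)/(257+1) − 1 = 782·1646/258 − 1
= 1287172/258 − 1 ≈ 4989.0 − 1 ≈ 4988.0 → 4988

N ≈ 4988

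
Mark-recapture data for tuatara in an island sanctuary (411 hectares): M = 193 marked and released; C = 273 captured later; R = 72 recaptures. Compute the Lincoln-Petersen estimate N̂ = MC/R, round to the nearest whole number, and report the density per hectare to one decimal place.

density ≈ 1.8 tuatara per hectare

N̂ = 193·273/72 = 52689/72 ≈ 731.8 → 732
Density = N̂ / area = 732 / 411 ≈ 1.78 → 1.8 per hectare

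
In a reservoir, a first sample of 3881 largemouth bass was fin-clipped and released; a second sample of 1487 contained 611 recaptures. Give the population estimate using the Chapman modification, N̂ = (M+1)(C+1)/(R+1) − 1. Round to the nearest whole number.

N ≈ 9438

N̂ = (3881+1)(1487+1)/(611+1) − 1 = 3882·1488/612 − 1
= 5776416/612 − 1 ≈ 9438.6 − 1 ≈ 9437.6 → 9438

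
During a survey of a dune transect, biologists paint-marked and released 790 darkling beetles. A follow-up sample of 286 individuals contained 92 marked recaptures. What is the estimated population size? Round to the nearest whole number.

N ≈ 2456

If marked individuals mix randomly, R/C ≈ M/N, giving N ≈ M·C/R.
N = (790 × 286) / 92 = 225940 / 92 ≈ 2455.9 → 2456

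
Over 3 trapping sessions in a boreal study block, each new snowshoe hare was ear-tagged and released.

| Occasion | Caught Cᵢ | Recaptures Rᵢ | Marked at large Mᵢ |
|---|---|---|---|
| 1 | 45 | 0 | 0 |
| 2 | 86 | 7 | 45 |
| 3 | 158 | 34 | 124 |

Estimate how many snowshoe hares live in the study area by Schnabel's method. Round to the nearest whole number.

Σ MᵢCᵢ = 0·45 + 45·86 + 124·158 = 0 + 3870 + 19592 = 23462
Σ Rᵢ = 0 + 7 + 34 = 41
N̂ = 23462 / 41 ≈ 572.2 → 572

N ≈ 572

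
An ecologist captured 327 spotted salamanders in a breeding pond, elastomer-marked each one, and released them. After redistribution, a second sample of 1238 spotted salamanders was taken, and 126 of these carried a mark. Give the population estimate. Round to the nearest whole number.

N = (327 × 1238) / 126 = 404826 / 126 ≈ 3212.9 → 3213

N ≈ 3213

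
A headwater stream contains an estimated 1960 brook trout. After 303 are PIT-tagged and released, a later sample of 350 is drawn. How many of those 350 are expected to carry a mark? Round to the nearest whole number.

Expected recaptures E[R] = M·C / N.
E[R] = 303 × 350 / 1960 = 106050 / 1960 ≈ 54.1 → 54

expected recaptures ≈ 54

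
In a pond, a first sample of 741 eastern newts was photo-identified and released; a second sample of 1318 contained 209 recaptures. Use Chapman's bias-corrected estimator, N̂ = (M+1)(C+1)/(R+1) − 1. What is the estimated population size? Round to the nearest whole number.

N̂ = (741+1)(1318+1)/(209+1) − 1 = 742·1319/210 − 1
= 978698/210 − 1 ≈ 4660.47 − 1 ≈ 4659.47 → 4659

N ≈ 4659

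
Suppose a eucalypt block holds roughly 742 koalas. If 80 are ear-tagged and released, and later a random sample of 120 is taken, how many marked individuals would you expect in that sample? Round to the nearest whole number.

Expected recaptures E[R] = M·C / N.
E[R] = 80 × 120 / 742 = 9600 / 742 ≈ 12.9 → 13

expected recaptures ≈ 13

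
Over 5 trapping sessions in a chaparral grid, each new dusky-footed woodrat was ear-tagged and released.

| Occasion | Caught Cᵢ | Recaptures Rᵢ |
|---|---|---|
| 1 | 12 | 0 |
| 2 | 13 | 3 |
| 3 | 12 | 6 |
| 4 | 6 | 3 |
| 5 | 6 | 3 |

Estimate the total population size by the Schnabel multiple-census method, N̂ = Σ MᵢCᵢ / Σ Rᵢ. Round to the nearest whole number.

Marked at large before each occasion: Mᵢ = Σⱼ<ᵢ (Cⱼ − Rⱼ) → M1=0, M2=12, M3=22, M4=28, M5=31
Σ MᵢCᵢ = 0·12 + 12·13 + 22·12 + 28·6 + 31·6 = 0 + 156 + 264 + 168 + 186 = 774
Σ Rᵢ = 0 + 3 + 6 + 3 + 3 = 15
N̂ = 774 / 15 ≈ 51.6 → 52

N ≈ 52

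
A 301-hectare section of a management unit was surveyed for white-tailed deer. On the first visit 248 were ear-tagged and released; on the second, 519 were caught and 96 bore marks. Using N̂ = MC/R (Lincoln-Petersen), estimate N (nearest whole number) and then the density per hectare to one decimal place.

N̂ = 248·519/96 = 128712/96 ≈ 1340.8 → 1341
Density = N̂ / area = 1341 / 301 ≈ 4.46 → 4.5 per hectare

density ≈ 4.5 white-tailed deer per hectare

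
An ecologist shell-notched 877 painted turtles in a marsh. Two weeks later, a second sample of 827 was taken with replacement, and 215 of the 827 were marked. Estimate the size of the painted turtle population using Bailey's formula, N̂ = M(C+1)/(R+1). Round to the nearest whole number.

N̂ = 877·(827+1)/(215+1) = 877·828/216 = 726156/216 ≈ 3361.8 → 3362

N ≈ 3362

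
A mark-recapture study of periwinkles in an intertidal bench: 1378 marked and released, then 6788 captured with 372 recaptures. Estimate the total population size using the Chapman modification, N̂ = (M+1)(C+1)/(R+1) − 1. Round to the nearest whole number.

N̂ = (1378+1)(6788+1)/(372+1) − 1 = 1379·6789/373 − 1
= 9362031/373 − 1 ≈ 25099.3 − 1 ≈ 25098.3 → 25098

N ≈ 25,098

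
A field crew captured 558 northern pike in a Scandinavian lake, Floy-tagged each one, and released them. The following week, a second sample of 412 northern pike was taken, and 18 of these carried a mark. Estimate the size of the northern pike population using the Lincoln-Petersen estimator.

N = 12,772

The marked fraction in the recapture sample should equal the marked fraction in the population: 18/412 = 558/N.
N = (558 × 412) / 18 = 229896 / 18 = 12772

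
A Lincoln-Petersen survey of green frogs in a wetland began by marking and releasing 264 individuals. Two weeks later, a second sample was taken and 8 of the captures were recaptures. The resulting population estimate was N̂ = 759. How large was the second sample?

C = 23

From N = M·C/R: C = N·R / M = 759·8 / 264 = 6072 / 264 = 23.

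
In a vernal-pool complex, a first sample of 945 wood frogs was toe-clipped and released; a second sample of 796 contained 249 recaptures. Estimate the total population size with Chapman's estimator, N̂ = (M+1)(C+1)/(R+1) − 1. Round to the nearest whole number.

N ≈ 3015

N̂ = (945+1)(796+1)/(249+1) − 1 = 946·797/250 − 1
= 753962/250 − 1 ≈ 3015.8 − 1 ≈ 3014.8 → 3015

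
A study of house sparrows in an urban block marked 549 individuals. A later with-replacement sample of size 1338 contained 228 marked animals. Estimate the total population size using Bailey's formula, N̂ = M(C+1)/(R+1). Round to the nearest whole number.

N ≈ 3210

N̂ = 549·(1338+1)/(228+1) = 549·1339/229 = 735111/229 ≈ 3210.1 → 3210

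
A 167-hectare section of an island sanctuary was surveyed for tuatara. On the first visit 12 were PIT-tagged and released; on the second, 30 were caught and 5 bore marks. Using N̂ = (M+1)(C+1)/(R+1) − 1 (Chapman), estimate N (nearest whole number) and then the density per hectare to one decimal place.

N̂ = 13·31/6 − 1 = 403/6 − 1 ≈ 66.2 → 66
Density = N̂ / area = 66 / 167 ≈ 0.40 → 0.4 per hectare

density ≈ 0.4 tuatara per hectare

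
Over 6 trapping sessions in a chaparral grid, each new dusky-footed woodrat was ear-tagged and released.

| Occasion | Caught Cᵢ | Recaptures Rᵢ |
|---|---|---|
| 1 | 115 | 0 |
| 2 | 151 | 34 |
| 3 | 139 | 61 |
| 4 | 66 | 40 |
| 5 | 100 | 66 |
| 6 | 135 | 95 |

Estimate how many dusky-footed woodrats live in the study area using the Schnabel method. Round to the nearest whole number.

N ≈ 519

Marked at large before each occasion: Mᵢ = Σⱼ<ᵢ (Cⱼ − Rⱼ) → M1=0, M2=115, M3=232, M4=310, M5=336, M6=370
Σ MᵢCᵢ = 0·115 + 115·151 + 232·139 + 310·66 + 336·100 + 370·135 = 0 + 17365 + 32248 + 20460 + 33600 + 49950 = 153623
Σ Rᵢ = 0 + 34 + 61 + 40 + 66 + 95 = 296
N̂ = 153623 / 296 ≈ 519.0 → 519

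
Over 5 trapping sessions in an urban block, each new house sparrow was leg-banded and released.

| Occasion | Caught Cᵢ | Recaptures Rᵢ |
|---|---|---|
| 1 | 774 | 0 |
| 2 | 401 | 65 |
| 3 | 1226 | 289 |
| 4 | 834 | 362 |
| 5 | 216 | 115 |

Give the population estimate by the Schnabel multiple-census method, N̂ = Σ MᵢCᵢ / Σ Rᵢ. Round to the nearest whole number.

N ≈ 4720

Marked at large before each occasion: Mᵢ = Σⱼ<ᵢ (Cⱼ − Rⱼ) → M1=0, M2=774, M3=1110, M4=2047, M5=2519
Σ MᵢCᵢ = 0·774 + 774·401 + 1110·1226 + 2047·834 + 2519·216 = 0 + 310374 + 1360860 + 1707198 + 544104 = 3922536
Σ Rᵢ = 0 + 65 + 289 + 362 + 115 = 831
N̂ = 3922536 / 831 ≈ 4720.3 → 4720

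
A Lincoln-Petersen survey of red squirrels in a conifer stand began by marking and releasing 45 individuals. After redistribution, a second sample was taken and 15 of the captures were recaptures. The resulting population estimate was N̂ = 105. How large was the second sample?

From N = M·C/R: C = N·R / M = 105·15 / 45 = 1575 / 45 = 35.

C = 35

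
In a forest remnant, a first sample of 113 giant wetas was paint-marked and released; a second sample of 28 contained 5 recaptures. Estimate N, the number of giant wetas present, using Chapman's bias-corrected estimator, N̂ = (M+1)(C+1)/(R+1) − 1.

N̂ = (113+1)(28+1)/(5+1) − 1 = 114·29/6 − 1
= 3306/6 − 1 = 551 − 1 = 550

N = 550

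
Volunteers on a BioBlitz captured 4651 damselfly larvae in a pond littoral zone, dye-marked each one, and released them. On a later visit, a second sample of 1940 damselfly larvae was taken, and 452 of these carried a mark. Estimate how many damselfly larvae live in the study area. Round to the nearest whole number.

N ≈ 19,962

If marked individuals mix randomly, R/C ≈ M/N, giving N ≈ M·C/R.
N = (4651 × 1940) / 452 = 9022940 / 452 ≈ 19962.3 → 19962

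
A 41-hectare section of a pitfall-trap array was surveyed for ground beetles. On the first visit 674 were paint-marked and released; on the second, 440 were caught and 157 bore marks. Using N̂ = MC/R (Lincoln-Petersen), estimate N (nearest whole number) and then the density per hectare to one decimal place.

N̂ = 674·440/157 = 296560/157 ≈ 1888.9 → 1889
Density = N̂ / area = 1889 / 41 ≈ 46.07 → 46.1 per hectare

density ≈ 46.1 ground beetles per hectare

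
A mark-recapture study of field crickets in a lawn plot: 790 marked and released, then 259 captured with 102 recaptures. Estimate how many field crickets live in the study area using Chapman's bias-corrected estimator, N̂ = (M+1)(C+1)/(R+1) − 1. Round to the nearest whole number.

N̂ = (790+1)(259+1)/(102+1) − 1 = 791·260/103 − 1
= 205660/103 − 1 ≈ 1996.7 − 1 ≈ 1995.7 → 1996

N ≈ 1996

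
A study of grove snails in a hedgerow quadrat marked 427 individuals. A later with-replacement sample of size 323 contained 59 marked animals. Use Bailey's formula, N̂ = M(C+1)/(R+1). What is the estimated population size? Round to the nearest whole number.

N ≈ 2306

N̂ = 427·(323+1)/(59+1) = 427·324/60 = 138348/60 ≈ 2305.8 → 2306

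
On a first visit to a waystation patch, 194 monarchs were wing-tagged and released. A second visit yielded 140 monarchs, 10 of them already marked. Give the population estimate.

N = (194 × 140) / 10 = 27160 / 10 = 2716

N = 2716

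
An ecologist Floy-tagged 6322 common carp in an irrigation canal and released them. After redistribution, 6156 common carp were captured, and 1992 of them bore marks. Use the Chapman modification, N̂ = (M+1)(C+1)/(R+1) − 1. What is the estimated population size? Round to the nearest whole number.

N ≈ 19,533

N̂ = (6322+1)(6156+1)/(1992+1) − 1 = 6323·6157/1993 − 1
= 38930711/1993 − 1 ≈ 19533.7 − 1 ≈ 19532.7 → 19533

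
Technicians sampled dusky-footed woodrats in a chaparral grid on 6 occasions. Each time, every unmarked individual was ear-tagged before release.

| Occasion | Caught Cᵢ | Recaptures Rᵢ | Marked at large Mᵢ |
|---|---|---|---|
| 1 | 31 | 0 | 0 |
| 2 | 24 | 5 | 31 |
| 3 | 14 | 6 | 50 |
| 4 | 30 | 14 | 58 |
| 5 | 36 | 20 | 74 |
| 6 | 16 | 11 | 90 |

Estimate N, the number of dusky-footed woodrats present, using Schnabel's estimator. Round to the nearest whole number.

N ≈ 130

Σ MᵢCᵢ = 0·31 + 31·24 + 50·14 + 58·30 + 74·36 + 90·16 = 0 + 744 + 700 + 1740 + 2664 + 1440 = 7288
Σ Rᵢ = 0 + 5 + 6 + 14 + 20 + 11 = 56
N̂ = 7288 / 56 ≈ 130.1 → 130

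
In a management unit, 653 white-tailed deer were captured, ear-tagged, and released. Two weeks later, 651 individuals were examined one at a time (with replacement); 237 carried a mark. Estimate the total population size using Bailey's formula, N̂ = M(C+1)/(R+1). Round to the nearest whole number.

N̂ = 653·(651+1)/(237+1) = 653·652/238 = 425756/238 ≈ 1788.9 → 1789

N ≈ 1789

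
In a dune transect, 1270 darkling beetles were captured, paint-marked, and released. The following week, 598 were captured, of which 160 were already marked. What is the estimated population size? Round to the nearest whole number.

Lincoln-Petersen assumes M/N = R/C, so N = M·C / R.
N = (1270 × 598) / 160 = 759460 / 160 ≈ 4746.6 → 4747

N ≈ 4747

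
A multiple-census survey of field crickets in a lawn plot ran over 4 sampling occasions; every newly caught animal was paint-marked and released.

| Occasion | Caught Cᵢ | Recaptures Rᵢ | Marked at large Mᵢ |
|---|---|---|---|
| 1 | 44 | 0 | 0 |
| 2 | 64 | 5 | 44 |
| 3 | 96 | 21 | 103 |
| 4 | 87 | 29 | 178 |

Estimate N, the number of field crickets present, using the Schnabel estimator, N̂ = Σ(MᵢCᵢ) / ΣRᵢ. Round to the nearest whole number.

N ≈ 513

Σ MᵢCᵢ = 0·44 + 44·64 + 103·96 + 178·87 = 0 + 2816 + 9888 + 15486 = 28190
Σ Rᵢ = 0 + 5 + 21 + 29 = 55
N̂ = 28190 / 55 ≈ 512.5 → 513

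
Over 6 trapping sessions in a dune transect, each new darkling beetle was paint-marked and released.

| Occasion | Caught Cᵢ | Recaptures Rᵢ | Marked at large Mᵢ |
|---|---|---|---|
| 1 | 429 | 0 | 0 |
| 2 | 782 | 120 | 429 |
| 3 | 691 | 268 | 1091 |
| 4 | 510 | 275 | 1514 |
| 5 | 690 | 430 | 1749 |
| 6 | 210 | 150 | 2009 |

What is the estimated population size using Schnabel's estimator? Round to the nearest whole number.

N ≈ 2808

Σ MᵢCᵢ = 0·429 + 429·782 + 1091·691 + 1514·510 + 1749·690 + 2009·210 = 0 + 335478 + 753881 + 772140 + 1206810 + 421890 = 3490199
Σ Rᵢ = 0 + 120 + 268 + 275 + 430 + 150 = 1243
N̂ = 3490199 / 1243 ≈ 2807.9 → 2808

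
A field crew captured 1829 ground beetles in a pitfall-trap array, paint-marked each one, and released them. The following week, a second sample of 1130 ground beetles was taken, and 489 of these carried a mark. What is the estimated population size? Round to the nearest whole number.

N ≈ 4227

If marked individuals mix randomly, R/C ≈ M/N, giving N ≈ M·C/R.
N = (1829 × 1130) / 489 = 2066770 / 489 ≈ 4226.5 → 4227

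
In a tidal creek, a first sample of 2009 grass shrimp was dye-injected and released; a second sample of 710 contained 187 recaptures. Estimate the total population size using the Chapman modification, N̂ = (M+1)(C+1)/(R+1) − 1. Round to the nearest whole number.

N̂ = (2009+1)(710+1)/(187+1) − 1 = 2010·711/188 − 1
= 1429110/188 − 1 ≈ 7601.6 − 1 ≈ 7600.6 → 7601

N ≈ 7601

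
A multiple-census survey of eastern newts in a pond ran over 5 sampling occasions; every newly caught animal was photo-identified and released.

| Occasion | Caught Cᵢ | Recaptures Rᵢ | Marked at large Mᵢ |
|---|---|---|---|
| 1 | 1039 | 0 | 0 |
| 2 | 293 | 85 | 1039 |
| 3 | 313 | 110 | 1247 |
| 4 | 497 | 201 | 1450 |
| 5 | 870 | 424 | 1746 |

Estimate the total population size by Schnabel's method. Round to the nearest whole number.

Σ MᵢCᵢ = 0·1039 + 1039·293 + 1247·313 + 1450·497 + 1746·870 = 0 + 304427 + 390311 + 720650 + 1519020 = 2934408
Σ Rᵢ = 0 + 85 + 110 + 201 + 424 = 820
N̂ = 2934408 / 820 ≈ 3578.5 → 3579

N ≈ 3579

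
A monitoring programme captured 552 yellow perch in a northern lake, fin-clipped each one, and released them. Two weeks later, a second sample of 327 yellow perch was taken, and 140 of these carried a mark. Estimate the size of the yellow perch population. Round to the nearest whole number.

N = (552 × 327) / 140 = 180504 / 140 ≈ 1289.3 → 1289

N ≈ 1289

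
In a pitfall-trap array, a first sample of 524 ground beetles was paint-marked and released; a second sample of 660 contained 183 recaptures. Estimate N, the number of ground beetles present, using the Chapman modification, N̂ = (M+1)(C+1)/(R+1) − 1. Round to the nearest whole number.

N ≈ 1885

N̂ = (524+1)(660+1)/(183+1) − 1 = 525·661/184 − 1
= 347025/184 − 1 ≈ 1886.0 − 1 ≈ 1885.0 → 1885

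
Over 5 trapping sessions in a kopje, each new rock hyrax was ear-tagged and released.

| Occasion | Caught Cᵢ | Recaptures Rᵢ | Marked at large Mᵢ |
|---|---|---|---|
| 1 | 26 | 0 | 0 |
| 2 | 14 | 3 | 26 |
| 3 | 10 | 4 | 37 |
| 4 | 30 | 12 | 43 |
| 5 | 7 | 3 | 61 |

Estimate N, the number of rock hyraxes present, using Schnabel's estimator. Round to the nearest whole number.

N ≈ 111

Σ MᵢCᵢ = 0·26 + 26·14 + 37·10 + 43·30 + 61·7 = 0 + 364 + 370 + 1290 + 427 = 2451
Σ Rᵢ = 0 + 3 + 4 + 12 + 3 = 22
N̂ = 2451 / 22 ≈ 111.4 → 111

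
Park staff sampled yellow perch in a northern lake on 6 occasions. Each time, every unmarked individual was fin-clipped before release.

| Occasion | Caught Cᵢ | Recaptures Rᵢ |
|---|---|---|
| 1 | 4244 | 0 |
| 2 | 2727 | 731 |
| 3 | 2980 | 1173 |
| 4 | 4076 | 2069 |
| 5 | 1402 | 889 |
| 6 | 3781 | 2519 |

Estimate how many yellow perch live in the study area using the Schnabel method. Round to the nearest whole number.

N ≈ 15,854

Marked at large before each occasion: Mᵢ = Σⱼ<ᵢ (Cⱼ − Rⱼ) → M1=0, M2=4244, M3=6240, M4=8047, M5=10054, M6=10567
Σ MᵢCᵢ = 0·4244 + 4244·2727 + 6240·2980 + 8047·4076 + 10054·1402 + 10567·3781 = 0 + 11573388 + 18595200 + 32799572 + 14095708 + 39953827 = 117017695
Σ Rᵢ = 0 + 731 + 1173 + 2069 + 889 + 2519 = 7381
N̂ = 117017695 / 7381 ≈ 15853.9 → 15854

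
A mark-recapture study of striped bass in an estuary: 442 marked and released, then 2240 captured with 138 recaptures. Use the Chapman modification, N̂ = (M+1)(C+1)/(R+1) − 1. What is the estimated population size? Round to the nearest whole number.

N̂ = (442+1)(2240+1)/(138+1) − 1 = 443·2241/139 − 1
= 992763/139 − 1 ≈ 7142.2 − 1 ≈ 7141.2 → 7141

N ≈ 7141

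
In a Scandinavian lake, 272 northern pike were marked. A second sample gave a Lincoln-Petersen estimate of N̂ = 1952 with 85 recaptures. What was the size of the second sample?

From N = M·C/R: C = N·R / M = 1952·85 / 272 = 165920 / 272 = 610.

C = 610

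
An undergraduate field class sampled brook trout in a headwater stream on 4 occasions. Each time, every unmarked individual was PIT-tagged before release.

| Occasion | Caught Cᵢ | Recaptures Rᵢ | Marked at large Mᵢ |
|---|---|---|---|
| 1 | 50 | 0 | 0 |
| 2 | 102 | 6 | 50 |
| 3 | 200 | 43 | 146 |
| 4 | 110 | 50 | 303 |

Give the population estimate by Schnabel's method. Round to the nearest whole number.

Σ MᵢCᵢ = 0·50 + 50·102 + 146·200 + 303·110 = 0 + 5100 + 29200 + 33330 = 67630
Σ Rᵢ = 0 + 6 + 43 + 50 = 99
N̂ = 67630 / 99 ≈ 683.1 → 683

N ≈ 683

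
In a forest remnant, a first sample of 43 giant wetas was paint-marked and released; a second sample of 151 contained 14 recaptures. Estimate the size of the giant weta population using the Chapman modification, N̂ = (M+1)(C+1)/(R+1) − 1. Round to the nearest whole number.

N̂ = (43+1)(151+1)/(14+1) − 1 = 44·152/15 − 1
= 6688/15 − 1 ≈ 445.9 − 1 ≈ 444.9 → 445

N ≈ 445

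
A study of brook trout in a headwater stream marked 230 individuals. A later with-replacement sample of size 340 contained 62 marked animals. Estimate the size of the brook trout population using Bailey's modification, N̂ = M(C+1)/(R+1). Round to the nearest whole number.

N ≈ 1245

N̂ = 230·(340+1)/(62+1) = 230·341/63 = 78430/63 ≈ 1244.9 → 1245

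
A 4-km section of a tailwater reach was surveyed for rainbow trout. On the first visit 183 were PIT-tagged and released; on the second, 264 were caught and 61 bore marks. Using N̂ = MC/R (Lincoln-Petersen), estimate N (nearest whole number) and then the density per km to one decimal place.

N̂ = 183·264/61 = 48312/61 = 792
Density = N̂ / area = 792 / 4 = 198.0 per km

density ≈ 198.0 rainbow trout per km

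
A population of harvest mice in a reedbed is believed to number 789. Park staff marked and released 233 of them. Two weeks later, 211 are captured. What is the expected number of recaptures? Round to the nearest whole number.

expected recaptures ≈ 62

Expected recaptures E[R] = M·C / N.
E[R] = 233 × 211 / 789 = 49163 / 789 ≈ 62.3 → 62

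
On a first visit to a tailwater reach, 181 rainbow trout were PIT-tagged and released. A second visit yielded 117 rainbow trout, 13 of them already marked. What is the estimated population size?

N = 1629

The marked fraction in the recapture sample should equal the marked fraction in the population: 13/117 = 181/N.
N = (181 × 117) / 13 = 21177 / 13 = 1629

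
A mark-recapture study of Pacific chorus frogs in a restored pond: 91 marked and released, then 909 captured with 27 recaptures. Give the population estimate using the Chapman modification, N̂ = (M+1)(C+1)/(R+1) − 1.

N̂ = (91+1)(909+1)/(27+1) − 1 = 92·910/28 − 1
= 83720/28 − 1 = 2990 − 1 = 2989

N = 2989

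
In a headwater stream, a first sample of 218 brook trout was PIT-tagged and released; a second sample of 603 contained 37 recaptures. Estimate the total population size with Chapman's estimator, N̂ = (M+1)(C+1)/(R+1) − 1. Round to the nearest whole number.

N ≈ 3480

N̂ = (218+1)(603+1)/(37+1) − 1 = 219·604/38 − 1
= 132276/38 − 1 ≈ 3480.9 − 1 ≈ 3479.9 → 3480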